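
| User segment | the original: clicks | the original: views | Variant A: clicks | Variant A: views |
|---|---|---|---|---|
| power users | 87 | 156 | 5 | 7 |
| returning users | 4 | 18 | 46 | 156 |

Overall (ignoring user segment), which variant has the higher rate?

Power users: the original 87/156 = 55.8%, Variant A 5/7 = 71.4% → Variant A
Returning users: the original 4/18 = 22.2%, Variant A 46/156 = 29.5% → Variant A
Overall: the original 91/174 = 52.3%, Variant A 51/163 = 31.3% → the original
(Variant A wins every user group but the original wins overall — Variant A's views skew toward the low-rate returning users group.)

the original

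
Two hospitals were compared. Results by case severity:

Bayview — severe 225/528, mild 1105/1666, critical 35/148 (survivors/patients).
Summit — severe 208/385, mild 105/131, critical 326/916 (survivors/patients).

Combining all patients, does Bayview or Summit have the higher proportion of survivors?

Bayview

Severe: Bayview 225/528 = 42.6%, Summit 208/385 = 54.0% → Summit
Mild: Bayview 1105/1666 = 66.3%, Summit 105/131 = 80.2% → Summit
Critical: Bayview 35/148 = 23.6%, Summit 326/916 = 35.6% → Summit
Overall: Bayview 1365/2342 = 58.3%, Summit 639/1432 = 44.6% → Bayview
(Summit wins every case group but Bayview wins overall — Summit's patients skew toward the low-rate critical group.)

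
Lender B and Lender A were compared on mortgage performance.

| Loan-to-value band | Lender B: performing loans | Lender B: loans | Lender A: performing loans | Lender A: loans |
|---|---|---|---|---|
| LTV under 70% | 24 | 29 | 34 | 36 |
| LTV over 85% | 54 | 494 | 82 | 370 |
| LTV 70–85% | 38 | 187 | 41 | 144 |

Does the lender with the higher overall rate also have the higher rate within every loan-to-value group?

Yes

LTV under 70%: Lender B 24/29 = 82.8%, Lender A 34/36 = 94.4% → Lender A
LTV over 85%: Lender B 54/494 = 10.9%, Lender A 82/370 = 22.2% → Lender A
LTV 70–85%: Lender B 38/187 = 20.3%, Lender A 41/144 = 28.5% → Lender A
Overall: Lender B 116/710 = 16.3%, Lender A 157/550 = 28.5% → Lender A
Lender A wins overall and in every loan-to-value group — no reversal.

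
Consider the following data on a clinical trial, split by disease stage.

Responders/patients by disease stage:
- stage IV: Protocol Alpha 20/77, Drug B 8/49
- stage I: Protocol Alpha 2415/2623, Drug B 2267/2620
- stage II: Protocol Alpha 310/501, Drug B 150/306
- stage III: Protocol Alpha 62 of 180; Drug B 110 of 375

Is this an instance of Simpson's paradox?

Stage IV: Protocol Alpha 20/77 = 26.0%, Drug B 8/49 = 16.3% → Protocol Alpha
Stage I: Protocol Alpha 2415/2623 = 92.1%, Drug B 2267/2620 = 86.5% → Protocol Alpha
Stage II: Protocol Alpha 310/501 = 61.9%, Drug B 150/306 = 49.0% → Protocol Alpha
Stage III: Protocol Alpha 62/180 = 34.4%, Drug B 110/375 = 29.3% → Protocol Alpha
Overall: Protocol Alpha 2807/3381 = 83.0%, Drug B 2535/3350 = 75.7% → Protocol Alpha
Protocol Alpha wins overall and in every disease group — no reversal.

No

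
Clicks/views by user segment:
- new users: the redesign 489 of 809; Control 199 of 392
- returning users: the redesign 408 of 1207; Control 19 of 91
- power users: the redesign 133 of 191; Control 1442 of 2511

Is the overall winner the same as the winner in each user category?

New users: the redesign 489/809 = 60.4%, Control 199/392 = 50.8% → the redesign
Returning users: the redesign 408/1207 = 33.8%, Control 19/91 = 20.9% → the redesign
Power users: the redesign 133/191 = 69.6%, Control 1442/2511 = 57.4% → the redesign
Overall: the redesign 1030/2207 = 46.7%, Control 1660/2994 = 55.4% → Control
The redesign wins each user group but Control wins overall — the comparison reverses. The redesign's views skew toward returning users, which has a lower base rate.

No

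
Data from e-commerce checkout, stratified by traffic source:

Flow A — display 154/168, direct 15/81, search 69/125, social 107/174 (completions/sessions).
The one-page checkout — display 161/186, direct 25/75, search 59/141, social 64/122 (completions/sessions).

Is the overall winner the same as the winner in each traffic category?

Display: Flow A 154/168 = 91.7%, the one-page checkout 161/186 = 86.6% → Flow A
Direct: Flow A 15/81 = 18.5%, the one-page checkout 25/75 = 33.3% → the one-page checkout
Search: Flow A 69/125 = 55.2%, the one-page checkout 59/141 = 41.8% → Flow A
Social: Flow A 107/174 = 61.5%, the one-page checkout 64/122 = 52.5% → Flow A
Overall: Flow A 345/548 = 63.0%, the one-page checkout 309/524 = 59.0% → Flow A
Neither sweeps: Flow A wins 3 of 4 groups, the one-page checkout wins 1. Flow A wins overall but not every group — no Simpson reversal.

No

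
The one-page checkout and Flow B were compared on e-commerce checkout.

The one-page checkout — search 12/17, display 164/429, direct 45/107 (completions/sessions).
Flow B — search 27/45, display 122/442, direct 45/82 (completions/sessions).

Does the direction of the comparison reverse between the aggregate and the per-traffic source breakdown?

No

Search: the one-page checkout 12/17 = 70.6%, Flow B 27/45 = 60.0% → the one-page checkout
Display: the one-page checkout 164/429 = 38.2%, Flow B 122/442 = 27.6% → the one-page checkout
Direct: the one-page checkout 45/107 = 42.1%, Flow B 45/82 = 54.9% → Flow B
Overall: the one-page checkout 221/553 = 40.0%, Flow B 194/569 = 34.1% → the one-page checkout
Neither sweeps: the one-page checkout wins 2 of 3 groups, Flow B wins 1. The one-page checkout wins overall but not every group — no Simpson reversal.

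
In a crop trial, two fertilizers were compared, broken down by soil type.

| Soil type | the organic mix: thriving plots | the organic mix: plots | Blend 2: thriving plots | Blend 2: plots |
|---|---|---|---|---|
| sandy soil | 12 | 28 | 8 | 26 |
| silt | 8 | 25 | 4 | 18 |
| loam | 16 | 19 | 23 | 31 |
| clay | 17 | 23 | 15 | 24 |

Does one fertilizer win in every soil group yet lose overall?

Sandy soil: the organic mix 12/28 = 42.9%, Blend 2 8/26 = 30.8% → the organic mix
Silt: the organic mix 8/25 = 32.0%, Blend 2 4/18 = 22.2% → the organic mix
Loam: the organic mix 16/19 = 84.2%, Blend 2 23/31 = 74.2% → the organic mix
Clay: the organic mix 17/23 = 73.9%, Blend 2 15/24 = 62.5% → the organic mix
Overall: the organic mix 53/95 = 55.8%, Blend 2 50/99 = 50.5% → the organic mix
The organic mix wins overall and in every soil group — no reversal.

No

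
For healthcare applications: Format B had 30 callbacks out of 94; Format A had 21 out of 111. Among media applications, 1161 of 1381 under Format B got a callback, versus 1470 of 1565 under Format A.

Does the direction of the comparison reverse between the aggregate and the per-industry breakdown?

Healthcare: Format B 30/94 = 31.9%, Format A 21/111 = 18.9% → Format B
Media: Format B 1161/1381 = 84.1%, Format A 1470/1565 = 93.9% → Format A
Overall: Format B 1191/1475 = 80.7%, Format A 1491/1676 = 89.0% → Format A
Neither sweeps: Format B wins 1 of 2 groups, Format A wins 1. Format A wins overall but not every group — no Simpson reversal.

No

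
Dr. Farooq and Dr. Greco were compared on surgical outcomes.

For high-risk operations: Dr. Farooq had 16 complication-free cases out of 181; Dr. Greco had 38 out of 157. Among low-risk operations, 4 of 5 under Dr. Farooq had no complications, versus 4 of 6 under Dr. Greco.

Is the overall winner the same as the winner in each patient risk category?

No

High-risk: Dr. Farooq 16/181 = 8.8%, Dr. Greco 38/157 = 24.2% → Dr. Greco
Low-risk: Dr. Farooq 4/5 = 80.0%, Dr. Greco 4/6 = 66.7% → Dr. Farooq
Overall: Dr. Farooq 20/186 = 10.8%, Dr. Greco 42/163 = 25.8% → Dr. Greco
Neither sweeps: Dr. Farooq wins 1 of 2 groups, Dr. Greco wins 1. Dr. Greco wins overall but not every group — no Simpson reversal.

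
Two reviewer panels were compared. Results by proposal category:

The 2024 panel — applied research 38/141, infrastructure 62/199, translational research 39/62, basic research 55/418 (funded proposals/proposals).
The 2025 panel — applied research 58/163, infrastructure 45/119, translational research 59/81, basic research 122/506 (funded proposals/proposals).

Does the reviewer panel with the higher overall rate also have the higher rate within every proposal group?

Yes

Applied research: the 2024 panel 38/141 = 27.0%, the 2025 panel 58/163 = 35.6% → the 2025 panel
Infrastructure: the 2024 panel 62/199 = 31.2%, the 2025 panel 45/119 = 37.8% → the 2025 panel
Translational research: the 2024 panel 39/62 = 62.9%, the 2025 panel 59/81 = 72.8% → the 2025 panel
Basic research: the 2024 panel 55/418 = 13.2%, the 2025 panel 122/506 = 24.1% → the 2025 panel
Overall: the 2024 panel 194/820 = 23.7%, the 2025 panel 284/869 = 32.7% → the 2025 panel
The 2025 panel wins overall and in every proposal group — no reversal.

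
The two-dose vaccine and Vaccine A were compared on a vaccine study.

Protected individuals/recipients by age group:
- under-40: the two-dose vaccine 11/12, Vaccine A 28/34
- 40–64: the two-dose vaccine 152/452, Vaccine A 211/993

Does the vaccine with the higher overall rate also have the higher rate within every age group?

Yes

Under-40: the two-dose vaccine 11/12 = 91.7%, Vaccine A 28/34 = 82.4% → the two-dose vaccine
40–64: the two-dose vaccine 152/452 = 33.6%, Vaccine A 211/993 = 21.2% → the two-dose vaccine
Overall: the two-dose vaccine 163/464 = 35.1%, Vaccine A 239/1027 = 23.3% → the two-dose vaccine
The two-dose vaccine wins overall and in every age group — no reversal.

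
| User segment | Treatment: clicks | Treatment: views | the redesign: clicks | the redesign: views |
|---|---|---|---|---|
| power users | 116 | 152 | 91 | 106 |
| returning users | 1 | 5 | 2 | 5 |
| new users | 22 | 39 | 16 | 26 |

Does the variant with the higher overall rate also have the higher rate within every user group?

Yes

Power users: Treatment 116/152 = 76.3%, the redesign 91/106 = 85.8% → the redesign
Returning users: Treatment 1/5 = 20.0%, the redesign 2/5 = 40.0% → the redesign
New users: Treatment 22/39 = 56.4%, the redesign 16/26 = 61.5% → the redesign
Overall: Treatment 139/196 = 70.9%, the redesign 109/137 = 79.6% → the redesign
The redesign wins overall and in every user group — no reversal.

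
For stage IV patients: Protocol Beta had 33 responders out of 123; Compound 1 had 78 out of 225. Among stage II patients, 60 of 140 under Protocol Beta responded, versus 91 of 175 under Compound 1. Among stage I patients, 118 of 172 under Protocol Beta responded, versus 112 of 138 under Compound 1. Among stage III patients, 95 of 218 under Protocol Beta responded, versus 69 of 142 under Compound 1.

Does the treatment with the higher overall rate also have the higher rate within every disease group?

Yes

Stage IV: Protocol Beta 33/123 = 26.8%, Compound 1 78/225 = 34.7% → Compound 1
Stage II: Protocol Beta 60/140 = 42.9%, Compound 1 91/175 = 52.0% → Compound 1
Stage I: Protocol Beta 118/172 = 68.6%, Compound 1 112/138 = 81.2% → Compound 1
Stage III: Protocol Beta 95/218 = 43.6%, Compound 1 69/142 = 48.6% → Compound 1
Overall: Protocol Beta 306/653 = 46.9%, Compound 1 350/680 = 51.5% → Compound 1
Compound 1 wins overall and in every disease group — no reversal.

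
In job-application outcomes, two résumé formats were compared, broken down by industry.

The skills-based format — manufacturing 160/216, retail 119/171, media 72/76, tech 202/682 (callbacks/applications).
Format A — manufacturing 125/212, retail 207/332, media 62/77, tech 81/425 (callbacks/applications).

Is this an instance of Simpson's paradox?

No

Manufacturing: the skills-based format 160/216 = 74.1%, Format A 125/212 = 59.0% → the skills-based format
Retail: the skills-based format 119/171 = 69.6%, Format A 207/332 = 62.3% → the skills-based format
Media: the skills-based format 72/76 = 94.7%, Format A 62/77 = 80.5% → the skills-based format
Tech: the skills-based format 202/682 = 29.6%, Format A 81/425 = 19.1% → the skills-based format
Overall: the skills-based format 553/1145 = 48.3%, Format A 475/1046 = 45.4% → the skills-based format
The skills-based format wins overall and in every industry group — no reversal.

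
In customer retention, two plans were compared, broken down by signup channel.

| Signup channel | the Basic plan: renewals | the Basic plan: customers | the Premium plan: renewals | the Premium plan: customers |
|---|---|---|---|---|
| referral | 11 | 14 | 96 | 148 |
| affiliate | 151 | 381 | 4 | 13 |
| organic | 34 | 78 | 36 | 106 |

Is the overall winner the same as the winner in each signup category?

No

Referral: the Basic plan 11/14 = 78.6%, the Premium plan 96/148 = 64.9% → the Basic plan
Affiliate: the Basic plan 151/381 = 39.6%, the Premium plan 4/13 = 30.8% → the Basic plan
Organic: the Basic plan 34/78 = 43.6%, the Premium plan 36/106 = 34.0% → the Basic plan
Overall: the Basic plan 196/473 = 41.4%, the Premium plan 136/267 = 50.9% → the Premium plan
The Basic plan wins each signup group but the Premium plan wins overall — the comparison reverses. The Basic plan's customers skew toward affiliate, which has a lower base rate.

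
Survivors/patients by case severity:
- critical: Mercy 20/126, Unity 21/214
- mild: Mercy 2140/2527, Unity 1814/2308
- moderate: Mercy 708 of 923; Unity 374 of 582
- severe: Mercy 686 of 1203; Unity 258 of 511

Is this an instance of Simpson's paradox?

Critical: Mercy 20/126 = 15.9%, Unity 21/214 = 9.8% → Mercy
Mild: Mercy 2140/2527 = 84.7%, Unity 1814/2308 = 78.6% → Mercy
Moderate: Mercy 708/923 = 76.7%, Unity 374/582 = 64.3% → Mercy
Severe: Mercy 686/1203 = 57.0%, Unity 258/511 = 50.5% → Mercy
Overall: Mercy 3554/4779 = 74.4%, Unity 2467/3615 = 68.2% → Mercy
Mercy wins overall and in every case group — no reversal.

No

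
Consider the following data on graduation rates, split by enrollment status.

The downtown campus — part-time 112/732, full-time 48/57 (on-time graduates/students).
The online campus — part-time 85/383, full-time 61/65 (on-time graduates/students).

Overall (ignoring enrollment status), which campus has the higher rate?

the online campus

Part-time: the downtown campus 112/732 = 15.3%, the online campus 85/383 = 22.2% → the online campus
Full-time: the downtown campus 48/57 = 84.2%, the online campus 61/65 = 93.8% → the online campus
Overall: the downtown campus 160/789 = 20.3%, the online campus 146/448 = 32.6% → the online campus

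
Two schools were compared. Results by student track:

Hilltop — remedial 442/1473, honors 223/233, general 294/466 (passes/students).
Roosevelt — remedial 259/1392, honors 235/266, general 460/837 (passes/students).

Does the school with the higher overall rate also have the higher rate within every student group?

Remedial: Hilltop 442/1473 = 30.0%, Roosevelt 259/1392 = 18.6% → Hilltop
Honors: Hilltop 223/233 = 95.7%, Roosevelt 235/266 = 88.3% → Hilltop
General: Hilltop 294/466 = 63.1%, Roosevelt 460/837 = 55.0% → Hilltop
Overall: Hilltop 959/2172 = 44.2%, Roosevelt 954/2495 = 38.2% → Hilltop
Hilltop wins overall and in every student group — no reversal.

Yes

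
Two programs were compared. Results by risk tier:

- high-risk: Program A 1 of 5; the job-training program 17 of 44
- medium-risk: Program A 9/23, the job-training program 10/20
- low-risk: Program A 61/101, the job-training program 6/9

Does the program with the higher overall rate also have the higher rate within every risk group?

High-risk: Program A 1/5 = 20.0%, the job-training program 17/44 = 38.6% → the job-training program
Medium-risk: Program A 9/23 = 39.1%, the job-training program 10/20 = 50.0% → the job-training program
Low-risk: Program A 61/101 = 60.4%, the job-training program 6/9 = 66.7% → the job-training program
Overall: Program A 71/129 = 55.0%, the job-training program 33/73 = 45.2% → Program A
The job-training program wins each risk group but Program A wins overall — the comparison reverses. The job-training program's participants skew toward high-risk, which has a lower base rate.

No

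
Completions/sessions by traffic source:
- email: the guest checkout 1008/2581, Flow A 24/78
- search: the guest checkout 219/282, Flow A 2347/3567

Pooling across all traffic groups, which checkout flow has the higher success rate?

Flow A

Email: the guest checkout 1008/2581 = 39.1%, Flow A 24/78 = 30.8% → the guest checkout
Search: the guest checkout 219/282 = 77.7%, Flow A 2347/3567 = 65.8% → the guest checkout
Overall: the guest checkout 1227/2863 = 42.9%, Flow A 2371/3645 = 65.0% → Flow A
(The guest checkout wins every traffic group but Flow A wins overall — the guest checkout's sessions skew toward the low-rate email group.)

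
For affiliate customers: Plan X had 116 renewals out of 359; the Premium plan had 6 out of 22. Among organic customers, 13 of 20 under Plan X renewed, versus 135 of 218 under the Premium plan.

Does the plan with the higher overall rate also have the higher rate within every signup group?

No

Affiliate: Plan X 116/359 = 32.3%, the Premium plan 6/22 = 27.3% → Plan X
Organic: Plan X 13/20 = 65.0%, the Premium plan 135/218 = 61.9% → Plan X
Overall: Plan X 129/379 = 34.0%, the Premium plan 141/240 = 58.8% → the Premium plan
Plan X wins each signup group but the Premium plan wins overall — the comparison reverses. Plan X's customers skew toward affiliate, which has a lower base rate.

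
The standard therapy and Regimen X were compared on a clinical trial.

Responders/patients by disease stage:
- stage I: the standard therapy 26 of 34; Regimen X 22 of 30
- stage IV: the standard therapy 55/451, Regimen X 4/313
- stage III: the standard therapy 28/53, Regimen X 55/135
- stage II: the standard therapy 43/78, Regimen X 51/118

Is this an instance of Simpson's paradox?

Stage I: the standard therapy 26/34 = 76.5%, Regimen X 22/30 = 73.3% → the standard therapy
Stage IV: the standard therapy 55/451 = 12.2%, Regimen X 4/313 = 1.3% → the standard therapy
Stage III: the standard therapy 28/53 = 52.8%, Regimen X 55/135 = 40.7% → the standard therapy
Stage II: the standard therapy 43/78 = 55.1%, Regimen X 51/118 = 43.2% → the standard therapy
Overall: the standard therapy 152/616 = 24.7%, Regimen X 132/596 = 22.1% → the standard therapy
The standard therapy wins overall and in every disease group — no reversal.

No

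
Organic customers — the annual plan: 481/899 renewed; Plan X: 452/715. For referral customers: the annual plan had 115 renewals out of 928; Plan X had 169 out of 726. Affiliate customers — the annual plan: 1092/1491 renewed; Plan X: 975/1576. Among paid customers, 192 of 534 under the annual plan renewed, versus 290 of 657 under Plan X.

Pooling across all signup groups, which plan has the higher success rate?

Plan X

Organic: the annual plan 481/899 = 53.5%, Plan X 452/715 = 63.2% → Plan X
Referral: the annual plan 115/928 = 12.4%, Plan X 169/726 = 23.3% → Plan X
Affiliate: the annual plan 1092/1491 = 73.2%, Plan X 975/1576 = 61.9% → the annual plan
Paid: the annual plan 192/534 = 36.0%, Plan X 290/657 = 44.1% → Plan X
Overall: the annual plan 1880/3852 = 48.8%, Plan X 1886/3674 = 51.3% → Plan X
(Neither sweeps every signup group, but Plan X has the higher pooled rate.)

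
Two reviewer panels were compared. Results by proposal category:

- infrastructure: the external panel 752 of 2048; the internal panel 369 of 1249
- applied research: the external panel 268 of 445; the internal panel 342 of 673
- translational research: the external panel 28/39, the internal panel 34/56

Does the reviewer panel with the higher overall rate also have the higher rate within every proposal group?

Infrastructure: the external panel 752/2048 = 36.7%, the internal panel 369/1249 = 29.5% → the external panel
Applied research: the external panel 268/445 = 60.2%, the internal panel 342/673 = 50.8% → the external panel
Translational research: the external panel 28/39 = 71.8%, the internal panel 34/56 = 60.7% → the external panel
Overall: the external panel 1048/2532 = 41.4%, the internal panel 745/1978 = 37.7% → the external panel
The external panel wins overall and in every proposal group — no reversal.

Yes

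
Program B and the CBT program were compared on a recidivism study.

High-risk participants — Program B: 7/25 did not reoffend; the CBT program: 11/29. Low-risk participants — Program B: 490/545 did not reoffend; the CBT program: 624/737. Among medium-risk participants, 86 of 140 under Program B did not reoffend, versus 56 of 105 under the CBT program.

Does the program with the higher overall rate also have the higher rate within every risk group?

No

High-risk: Program B 7/25 = 28.0%, the CBT program 11/29 = 37.9% → the CBT program
Low-risk: Program B 490/545 = 89.9%, the CBT program 624/737 = 84.7% → Program B
Medium-risk: Program B 86/140 = 61.4%, the CBT program 56/105 = 53.3% → Program B
Overall: Program B 583/710 = 82.1%, the CBT program 691/871 = 79.3% → Program B
Neither sweeps: Program B wins 2 of 3 groups, the CBT program wins 1. Program B wins overall but not every group — no Simpson reversal.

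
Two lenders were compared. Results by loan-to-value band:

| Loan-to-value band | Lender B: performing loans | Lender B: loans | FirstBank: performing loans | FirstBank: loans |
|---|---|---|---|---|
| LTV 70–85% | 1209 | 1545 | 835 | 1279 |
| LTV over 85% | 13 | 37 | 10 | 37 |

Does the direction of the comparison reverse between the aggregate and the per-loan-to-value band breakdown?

LTV 70–85%: Lender B 1209/1545 = 78.3%, FirstBank 835/1279 = 65.3% → Lender B
LTV over 85%: Lender B 13/37 = 35.1%, FirstBank 10/37 = 27.0% → Lender B
Overall: Lender B 1222/1582 = 77.2%, FirstBank 845/1316 = 64.2% → Lender B
Lender B wins overall and in every loan-to-value group — no reversal.

No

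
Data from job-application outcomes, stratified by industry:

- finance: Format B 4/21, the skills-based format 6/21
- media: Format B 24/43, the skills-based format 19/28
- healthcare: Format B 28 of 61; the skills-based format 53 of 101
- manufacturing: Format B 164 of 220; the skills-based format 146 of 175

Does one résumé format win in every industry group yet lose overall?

No

Finance: Format B 4/21 = 19.0%, the skills-based format 6/21 = 28.6% → the skills-based format
Media: Format B 24/43 = 55.8%, the skills-based format 19/28 = 67.9% → the skills-based format
Healthcare: Format B 28/61 = 45.9%, the skills-based format 53/101 = 52.5% → the skills-based format
Manufacturing: Format B 164/220 = 74.5%, the skills-based format 146/175 = 83.4% → the skills-based format
Overall: Format B 220/345 = 63.8%, the skills-based format 224/325 = 68.9% → the skills-based format
The skills-based format wins overall and in every industry group — no reversal.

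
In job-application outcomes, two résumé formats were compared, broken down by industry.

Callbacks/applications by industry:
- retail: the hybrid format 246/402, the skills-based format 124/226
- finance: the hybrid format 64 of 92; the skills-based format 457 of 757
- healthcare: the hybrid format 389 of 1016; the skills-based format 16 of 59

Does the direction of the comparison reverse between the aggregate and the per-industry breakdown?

Yes

Retail: the hybrid format 246/402 = 61.2%, the skills-based format 124/226 = 54.9% → the hybrid format
Finance: the hybrid format 64/92 = 69.6%, the skills-based format 457/757 = 60.4% → the hybrid format
Healthcare: the hybrid format 389/1016 = 38.3%, the skills-based format 16/59 = 27.1% → the hybrid format
Overall: the hybrid format 699/1510 = 46.3%, the skills-based format 597/1042 = 57.3% → the skills-based format
The hybrid format wins each industry group but the skills-based format wins overall — the comparison reverses. The hybrid format's applications skew toward healthcare, which has a lower base rate.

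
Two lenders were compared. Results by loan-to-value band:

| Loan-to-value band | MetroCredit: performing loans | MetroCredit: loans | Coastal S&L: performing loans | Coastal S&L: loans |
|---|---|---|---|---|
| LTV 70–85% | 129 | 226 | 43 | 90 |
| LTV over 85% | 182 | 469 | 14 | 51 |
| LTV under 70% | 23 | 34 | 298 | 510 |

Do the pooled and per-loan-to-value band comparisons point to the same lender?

LTV 70–85%: MetroCredit 129/226 = 57.1%, Coastal S&L 43/90 = 47.8% → MetroCredit
LTV over 85%: MetroCredit 182/469 = 38.8%, Coastal S&L 14/51 = 27.5% → MetroCredit
LTV under 70%: MetroCredit 23/34 = 67.6%, Coastal S&L 298/510 = 58.4% → MetroCredit
Overall: MetroCredit 334/729 = 45.8%, Coastal S&L 355/651 = 54.5% → Coastal S&L
MetroCredit wins each loan-to-value group but Coastal S&L wins overall — the comparison reverses. MetroCredit's loans skew toward LTV over 85%, which has a lower base rate.

No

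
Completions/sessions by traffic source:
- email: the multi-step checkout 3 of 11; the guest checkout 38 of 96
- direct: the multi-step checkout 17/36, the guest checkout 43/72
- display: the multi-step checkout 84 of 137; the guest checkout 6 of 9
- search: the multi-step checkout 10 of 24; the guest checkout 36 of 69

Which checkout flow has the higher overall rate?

Email: the multi-step checkout 3/11 = 27.3%, the guest checkout 38/96 = 39.6% → the guest checkout
Direct: the multi-step checkout 17/36 = 47.2%, the guest checkout 43/72 = 59.7% → the guest checkout
Display: the multi-step checkout 84/137 = 61.3%, the guest checkout 6/9 = 66.7% → the guest checkout
Search: the multi-step checkout 10/24 = 41.7%, the guest checkout 36/69 = 52.2% → the guest checkout
Overall: the multi-step checkout 114/208 = 54.8%, the guest checkout 123/246 = 50.0% → the multi-step checkout
(The guest checkout wins every traffic group but the multi-step checkout wins overall — the guest checkout's sessions skew toward the low-rate email group.)

the multi-step checkout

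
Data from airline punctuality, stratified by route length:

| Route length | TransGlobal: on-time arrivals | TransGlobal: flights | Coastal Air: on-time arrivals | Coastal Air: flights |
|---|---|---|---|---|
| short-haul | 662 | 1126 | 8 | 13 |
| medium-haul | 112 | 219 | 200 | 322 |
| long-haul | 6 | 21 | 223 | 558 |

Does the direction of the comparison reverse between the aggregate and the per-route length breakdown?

Short-haul: TransGlobal 662/1126 = 58.8%, Coastal Air 8/13 = 61.5% → Coastal Air
Medium-haul: TransGlobal 112/219 = 51.1%, Coastal Air 200/322 = 62.1% → Coastal Air
Long-haul: TransGlobal 6/21 = 28.6%, Coastal Air 223/558 = 40.0% → Coastal Air
Overall: TransGlobal 780/1366 = 57.1%, Coastal Air 431/893 = 48.3% → TransGlobal
Coastal Air wins each route group but TransGlobal wins overall — the comparison reverses. Coastal Air's flights skew toward long-haul, which has a lower base rate.

Yes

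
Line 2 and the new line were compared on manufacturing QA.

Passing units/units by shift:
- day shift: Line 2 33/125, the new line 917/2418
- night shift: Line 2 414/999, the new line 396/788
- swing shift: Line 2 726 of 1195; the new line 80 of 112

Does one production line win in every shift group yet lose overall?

Day shift: Line 2 33/125 = 26.4%, the new line 917/2418 = 37.9% → the new line
Night shift: Line 2 414/999 = 41.4%, the new line 396/788 = 50.3% → the new line
Swing shift: Line 2 726/1195 = 60.8%, the new line 80/112 = 71.4% → the new line
Overall: Line 2 1173/2319 = 50.6%, the new line 1393/3318 = 42.0% → Line 2
The new line wins each shift group but Line 2 wins overall — the comparison reverses. The new line's units skew toward day shift, which has a lower base rate.

Yes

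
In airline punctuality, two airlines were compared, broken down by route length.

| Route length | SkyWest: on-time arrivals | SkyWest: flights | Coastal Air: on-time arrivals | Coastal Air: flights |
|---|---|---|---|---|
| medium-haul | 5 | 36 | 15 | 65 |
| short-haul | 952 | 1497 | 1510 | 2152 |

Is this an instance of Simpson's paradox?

No

Medium-haul: SkyWest 5/36 = 13.9%, Coastal Air 15/65 = 23.1% → Coastal Air
Short-haul: SkyWest 952/1497 = 63.6%, Coastal Air 1510/2152 = 70.2% → Coastal Air
Overall: SkyWest 957/1533 = 62.4%, Coastal Air 1525/2217 = 68.8% → Coastal Air
Coastal Air wins overall and in every route group — no reversal.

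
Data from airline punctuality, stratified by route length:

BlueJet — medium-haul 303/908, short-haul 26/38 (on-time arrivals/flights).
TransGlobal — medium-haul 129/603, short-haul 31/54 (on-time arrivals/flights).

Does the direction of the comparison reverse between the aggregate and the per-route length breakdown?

Medium-haul: BlueJet 303/908 = 33.4%, TransGlobal 129/603 = 21.4% → BlueJet
Short-haul: BlueJet 26/38 = 68.4%, TransGlobal 31/54 = 57.4% → BlueJet
Overall: BlueJet 329/946 = 34.8%, TransGlobal 160/657 = 24.4% → BlueJet
BlueJet wins overall and in every route group — no reversal.

No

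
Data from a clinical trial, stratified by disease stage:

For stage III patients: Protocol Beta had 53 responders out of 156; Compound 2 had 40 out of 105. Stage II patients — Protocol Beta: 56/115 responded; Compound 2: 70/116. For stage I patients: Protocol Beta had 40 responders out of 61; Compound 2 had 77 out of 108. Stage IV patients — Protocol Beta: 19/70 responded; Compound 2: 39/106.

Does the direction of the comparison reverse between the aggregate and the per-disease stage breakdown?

No

Stage III: Protocol Beta 53/156 = 34.0%, Compound 2 40/105 = 38.1% → Compound 2
Stage II: Protocol Beta 56/115 = 48.7%, Compound 2 70/116 = 60.3% → Compound 2
Stage I: Protocol Beta 40/61 = 65.6%, Compound 2 77/108 = 71.3% → Compound 2
Stage IV: Protocol Beta 19/70 = 27.1%, Compound 2 39/106 = 36.8% → Compound 2
Overall: Protocol Beta 168/402 = 41.8%, Compound 2 226/435 = 52.0% → Compound 2
Compound 2 wins overall and in every disease group — no reversal.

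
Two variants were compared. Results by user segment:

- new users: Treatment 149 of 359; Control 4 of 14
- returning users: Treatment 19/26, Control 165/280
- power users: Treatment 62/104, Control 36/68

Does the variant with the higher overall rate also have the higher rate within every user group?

New users: Treatment 149/359 = 41.5%, Control 4/14 = 28.6% → Treatment
Returning users: Treatment 19/26 = 73.1%, Control 165/280 = 58.9% → Treatment
Power users: Treatment 62/104 = 59.6%, Control 36/68 = 52.9% → Treatment
Overall: Treatment 230/489 = 47.0%, Control 205/362 = 56.6% → Control
Treatment wins each user group but Control wins overall — the comparison reverses. Treatment's views skew toward new users, which has a lower base rate.

No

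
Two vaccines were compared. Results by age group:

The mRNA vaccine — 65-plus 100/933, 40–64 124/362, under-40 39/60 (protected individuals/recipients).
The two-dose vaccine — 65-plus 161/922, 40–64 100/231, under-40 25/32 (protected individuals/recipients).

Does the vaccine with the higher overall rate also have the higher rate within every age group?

65-plus: the mRNA vaccine 100/933 = 10.7%, the two-dose vaccine 161/922 = 17.5% → the two-dose vaccine
40–64: the mRNA vaccine 124/362 = 34.3%, the two-dose vaccine 100/231 = 43.3% → the two-dose vaccine
Under-40: the mRNA vaccine 39/60 = 65.0%, the two-dose vaccine 25/32 = 78.1% → the two-dose vaccine
Overall: the mRNA vaccine 263/1355 = 19.4%, the two-dose vaccine 286/1185 = 24.1% → the two-dose vaccine
The two-dose vaccine wins overall and in every age group — no reversal.

Yes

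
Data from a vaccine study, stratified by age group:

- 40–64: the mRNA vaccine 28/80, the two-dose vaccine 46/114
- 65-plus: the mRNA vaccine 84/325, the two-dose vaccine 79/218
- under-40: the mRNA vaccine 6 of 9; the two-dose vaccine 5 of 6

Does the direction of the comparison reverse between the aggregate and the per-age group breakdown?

40–64: the mRNA vaccine 28/80 = 35.0%, the two-dose vaccine 46/114 = 40.4% → the two-dose vaccine
65-plus: the mRNA vaccine 84/325 = 25.8%, the two-dose vaccine 79/218 = 36.2% → the two-dose vaccine
Under-40: the mRNA vaccine 6/9 = 66.7%, the two-dose vaccine 5/6 = 83.3% → the two-dose vaccine
Overall: the mRNA vaccine 118/414 = 28.5%, the two-dose vaccine 130/338 = 38.5% → the two-dose vaccine
The two-dose vaccine wins overall and in every age group — no reversal.

No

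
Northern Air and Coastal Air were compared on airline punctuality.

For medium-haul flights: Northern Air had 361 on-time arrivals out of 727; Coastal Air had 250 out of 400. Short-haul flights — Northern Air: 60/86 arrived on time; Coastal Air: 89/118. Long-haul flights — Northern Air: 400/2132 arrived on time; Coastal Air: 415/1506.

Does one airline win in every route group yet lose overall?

No

Medium-haul: Northern Air 361/727 = 49.7%, Coastal Air 250/400 = 62.5% → Coastal Air
Short-haul: Northern Air 60/86 = 69.8%, Coastal Air 89/118 = 75.4% → Coastal Air
Long-haul: Northern Air 400/2132 = 18.8%, Coastal Air 415/1506 = 27.6% → Coastal Air
Overall: Northern Air 821/2945 = 27.9%, Coastal Air 754/2024 = 37.3% → Coastal Air
Coastal Air wins overall and in every route group — no reversal.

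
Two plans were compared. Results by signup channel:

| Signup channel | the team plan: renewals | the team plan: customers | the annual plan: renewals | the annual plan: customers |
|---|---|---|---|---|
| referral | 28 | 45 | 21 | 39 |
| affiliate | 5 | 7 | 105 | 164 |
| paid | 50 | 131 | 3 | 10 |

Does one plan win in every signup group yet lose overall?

Yes

Referral: the team plan 28/45 = 62.2%, the annual plan 21/39 = 53.8% → the team plan
Affiliate: the team plan 5/7 = 71.4%, the annual plan 105/164 = 64.0% → the team plan
Paid: the team plan 50/131 = 38.2%, the annual plan 3/10 = 30.0% → the team plan
Overall: the team plan 83/183 = 45.4%, the annual plan 129/213 = 60.6% → the annual plan
The team plan wins each signup group but the annual plan wins overall — the comparison reverses. The team plan's customers skew toward paid, which has a lower base rate.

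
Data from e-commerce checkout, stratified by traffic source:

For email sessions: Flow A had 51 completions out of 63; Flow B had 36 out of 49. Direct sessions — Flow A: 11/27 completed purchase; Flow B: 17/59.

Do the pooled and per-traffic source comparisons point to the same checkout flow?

Yes

Email: Flow A 51/63 = 81.0%, Flow B 36/49 = 73.5% → Flow A
Direct: Flow A 11/27 = 40.7%, Flow B 17/59 = 28.8% → Flow A
Overall: Flow A 62/90 = 68.9%, Flow B 53/108 = 49.1% → Flow A
Flow A wins overall and in every traffic group — no reversal.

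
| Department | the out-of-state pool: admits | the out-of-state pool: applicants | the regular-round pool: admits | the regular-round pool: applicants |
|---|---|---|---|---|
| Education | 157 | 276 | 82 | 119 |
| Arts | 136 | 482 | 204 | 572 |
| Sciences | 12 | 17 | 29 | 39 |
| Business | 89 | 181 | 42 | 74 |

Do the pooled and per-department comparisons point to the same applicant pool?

Education: the out-of-state pool 157/276 = 56.9%, the regular-round pool 82/119 = 68.9% → the regular-round pool
Arts: the out-of-state pool 136/482 = 28.2%, the regular-round pool 204/572 = 35.7% → the regular-round pool
Sciences: the out-of-state pool 12/17 = 70.6%, the regular-round pool 29/39 = 74.4% → the regular-round pool
Business: the out-of-state pool 89/181 = 49.2%, the regular-round pool 42/74 = 56.8% → the regular-round pool
Overall: the out-of-state pool 394/956 = 41.2%, the regular-round pool 357/804 = 44.4% → the regular-round pool
The regular-round pool wins overall and in every department group — no reversal.

Yes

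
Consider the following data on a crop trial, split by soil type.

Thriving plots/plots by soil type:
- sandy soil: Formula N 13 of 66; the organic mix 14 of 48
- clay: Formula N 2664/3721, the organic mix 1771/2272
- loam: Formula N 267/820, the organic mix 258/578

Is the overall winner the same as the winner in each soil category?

Yes

Sandy soil: Formula N 13/66 = 19.7%, the organic mix 14/48 = 29.2% → the organic mix
Clay: Formula N 2664/3721 = 71.6%, the organic mix 1771/2272 = 77.9% → the organic mix
Loam: Formula N 267/820 = 32.6%, the organic mix 258/578 = 44.6% → the organic mix
Overall: Formula N 2944/4607 = 63.9%, the organic mix 2043/2898 = 70.5% → the organic mix
The organic mix wins overall and in every soil group — no reversal.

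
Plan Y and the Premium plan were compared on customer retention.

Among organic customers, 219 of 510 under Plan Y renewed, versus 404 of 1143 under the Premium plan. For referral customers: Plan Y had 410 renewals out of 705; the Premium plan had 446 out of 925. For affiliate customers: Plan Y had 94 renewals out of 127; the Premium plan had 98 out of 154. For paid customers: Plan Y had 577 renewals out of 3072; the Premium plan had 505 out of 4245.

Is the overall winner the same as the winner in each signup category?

Organic: Plan Y 219/510 = 42.9%, the Premium plan 404/1143 = 35.3% → Plan Y
Referral: Plan Y 410/705 = 58.2%, the Premium plan 446/925 = 48.2% → Plan Y
Affiliate: Plan Y 94/127 = 74.0%, the Premium plan 98/154 = 63.6% → Plan Y
Paid: Plan Y 577/3072 = 18.8%, the Premium plan 505/4245 = 11.9% → Plan Y
Overall: Plan Y 1300/4414 = 29.5%, the Premium plan 1453/6467 = 22.5% → Plan Y
Plan Y wins overall and in every signup group — no reversal.

Yes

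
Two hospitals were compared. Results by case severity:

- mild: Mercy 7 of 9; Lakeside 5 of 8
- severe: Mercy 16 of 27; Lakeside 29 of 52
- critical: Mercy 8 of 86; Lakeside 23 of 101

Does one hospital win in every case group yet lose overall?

No

Mild: Mercy 7/9 = 77.8%, Lakeside 5/8 = 62.5% → Mercy
Severe: Mercy 16/27 = 59.3%, Lakeside 29/52 = 55.8% → Mercy
Critical: Mercy 8/86 = 9.3%, Lakeside 23/101 = 22.8% → Lakeside
Overall: Mercy 31/122 = 25.4%, Lakeside 57/161 = 35.4% → Lakeside
Neither sweeps: Mercy wins 2 of 3 groups, Lakeside wins 1. Lakeside wins overall but not every group — no Simpson reversal.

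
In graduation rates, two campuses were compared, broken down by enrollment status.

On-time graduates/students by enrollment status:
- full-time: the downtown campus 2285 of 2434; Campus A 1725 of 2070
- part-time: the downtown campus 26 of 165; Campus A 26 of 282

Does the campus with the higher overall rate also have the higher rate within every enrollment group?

Full-time: the downtown campus 2285/2434 = 93.9%, Campus A 1725/2070 = 83.3% → the downtown campus
Part-time: the downtown campus 26/165 = 15.8%, Campus A 26/282 = 9.2% → the downtown campus
Overall: the downtown campus 2311/2599 = 88.9%, Campus A 1751/2352 = 74.4% → the downtown campus
The downtown campus wins overall and in every enrollment group — no reversal.

Yes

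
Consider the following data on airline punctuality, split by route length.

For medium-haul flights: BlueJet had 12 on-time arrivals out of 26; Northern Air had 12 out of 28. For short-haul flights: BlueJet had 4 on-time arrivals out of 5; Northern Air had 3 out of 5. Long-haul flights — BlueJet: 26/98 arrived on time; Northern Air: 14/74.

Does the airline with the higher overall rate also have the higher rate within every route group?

Yes

Medium-haul: BlueJet 12/26 = 46.2%, Northern Air 12/28 = 42.9% → BlueJet
Short-haul: BlueJet 4/5 = 80.0%, Northern Air 3/5 = 60.0% → BlueJet
Long-haul: BlueJet 26/98 = 26.5%, Northern Air 14/74 = 18.9% → BlueJet
Overall: BlueJet 42/129 = 32.6%, Northern Air 29/107 = 27.1% → BlueJet
BlueJet wins overall and in every route group — no reversal.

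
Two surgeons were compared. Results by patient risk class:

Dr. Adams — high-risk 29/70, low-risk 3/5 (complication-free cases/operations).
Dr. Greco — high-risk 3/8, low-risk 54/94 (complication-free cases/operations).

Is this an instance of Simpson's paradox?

High-risk: Dr. Adams 29/70 = 41.4%, Dr. Greco 3/8 = 37.5% → Dr. Adams
Low-risk: Dr. Adams 3/5 = 60.0%, Dr. Greco 54/94 = 57.4% → Dr. Adams
Overall: Dr. Adams 32/75 = 42.7%, Dr. Greco 57/102 = 55.9% → Dr. Greco
Dr. Adams wins each patient risk group but Dr. Greco wins overall — the comparison reverses. Dr. Adams's operations skew toward high-risk, which has a lower base rate.

Yes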